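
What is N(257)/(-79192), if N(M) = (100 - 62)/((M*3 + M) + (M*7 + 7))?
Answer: -1/5906056 ≈ -1.6932e-7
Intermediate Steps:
N(M) = 38/(7 + 11*M) (N(M) = 38/((3*M + M) + (7*M + 7)) = 38/(4*M + (7 + 7*M)) = 38/(7 + 11*M))
N(257)/(-79192) = (38/(7 + 11*257))/(-79192) = (38/(7 + 2827))*(-1/79192) = (38/2834)*(-1/79192) = (38*(1/2834))*(-1/79192) = (19/1417)*(-1/79192) = -1/5906056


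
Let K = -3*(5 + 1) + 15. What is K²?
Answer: 9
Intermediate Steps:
K = -3 (K = -3*6 + 15 = -18 + 15 = -3)
K² = (-3)² = 9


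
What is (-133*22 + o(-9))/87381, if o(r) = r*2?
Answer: -2944/87381 ≈ -0.033692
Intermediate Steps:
o(r) = 2*r
(-133*22 + o(-9))/87381 = (-133*22 + 2*(-9))/87381 = (-2926 - 18)*(1/87381) = -2944*1/87381 = -2944/87381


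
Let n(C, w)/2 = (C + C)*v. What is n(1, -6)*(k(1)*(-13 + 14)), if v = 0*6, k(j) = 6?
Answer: 0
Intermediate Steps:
v = 0
n(C, w) = 0 (n(C, w) = 2*((C + C)*0) = 2*((2*C)*0) = 2*0 = 0)
n(1, -6)*(k(1)*(-13 + 14)) = 0*(6*(-13 + 14)) = 0*(6*1) = 0*6 = 0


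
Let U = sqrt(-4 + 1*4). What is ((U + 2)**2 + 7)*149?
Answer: 1639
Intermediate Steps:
U = 0 (U = sqrt(-4 + 4) = sqrt(0) = 0)
((U + 2)**2 + 7)*149 = ((0 + 2)**2 + 7)*149 = (2**2 + 7)*149 = (4 + 7)*149 = 11*149 = 1639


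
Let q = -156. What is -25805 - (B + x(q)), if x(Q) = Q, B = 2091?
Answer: -27740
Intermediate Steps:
-25805 - (B + x(q)) = -25805 - (2091 - 156) = -25805 - 1*1935 = -25805 - 1935 = -27740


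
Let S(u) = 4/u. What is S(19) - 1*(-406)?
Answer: 7718/19 ≈ 406.21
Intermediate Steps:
S(19) - 1*(-406) = 4/19 - 1*(-406) = 4*(1/19) + 406 = 4/19 + 406 = 7718/19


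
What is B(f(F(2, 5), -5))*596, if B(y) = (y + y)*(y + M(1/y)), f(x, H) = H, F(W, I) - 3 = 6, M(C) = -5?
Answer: 59600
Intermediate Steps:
F(W, I) = 9 (F(W, I) = 3 + 6 = 9)
B(y) = 2*y*(-5 + y) (B(y) = (y + y)*(y - 5) = (2*y)*(-5 + y) = 2*y*(-5 + y))
B(f(F(2, 5), -5))*596 = (2*(-5)*(-5 - 5))*596 = (2*(-5)*(-10))*596 = 100*596 = 59600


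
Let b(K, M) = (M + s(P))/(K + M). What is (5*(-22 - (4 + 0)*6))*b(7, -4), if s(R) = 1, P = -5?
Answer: 230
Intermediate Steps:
b(K, M) = (1 + M)/(K + M) (b(K, M) = (M + 1)/(K + M) = (1 + M)/(K + M))
(5*(-22 - (4 + 0)*6))*b(7, -4) = (5*(-22 - (4 + 0)*6))*((1 - 4)/(7 - 4)) = (5*(-22 - 4*6))*(-3/3) = (5*(-22 - 1*24))*((1/3)*(-3)) = (5*(-22 - 24))*(-1) = (5*(-46))*(-1) = -230*(-1) = 230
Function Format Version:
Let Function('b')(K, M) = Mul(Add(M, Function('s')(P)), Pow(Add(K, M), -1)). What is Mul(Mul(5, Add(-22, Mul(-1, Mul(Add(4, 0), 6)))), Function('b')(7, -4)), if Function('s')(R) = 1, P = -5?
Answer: 230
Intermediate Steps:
Function('b')(K, M) = Mul(Pow(Add(K, M), -1), Add(1, M)) (Function('b')(K, M) = Mul(Add(M, 1), Pow(Add(K, M), -1)) = Mul(Add(1, M), Pow(Add(K, M), -1)) = Mul(Pow(Add(K, M), -1), Add(1, M)))
Mul(Mul(5, Add(-22, Mul(-1, Mul(Add(4, 0), 6)))), Function('b')(7, -4)) = Mul(Mul(5, Add(-22, Mul(-1, Mul(Add(4, 0), 6)))), Mul(Pow(Add(7, -4), -1), Add(1, -4))) = Mul(Mul(5, Add(-22, Mul(-1, Mul(4, 6)))), Mul(Pow(3, -1), -3)) = Mul(Mul(5, Add(-22, Mul(-1, 24))), Mul(Rational(1, 3), -3)) = Mul(Mul(5, Add(-22, -24)), -1) = Mul(Mul(5, -46), -1) = Mul(-230, -1) = 230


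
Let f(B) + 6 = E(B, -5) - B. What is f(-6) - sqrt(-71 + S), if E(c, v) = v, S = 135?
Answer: -13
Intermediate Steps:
f(B) = -11 - B (f(B) = -6 + (-5 - B) = -11 - B)
f(-6) - sqrt(-71 + S) = (-11 - 1*(-6)) - sqrt(-71 + 135) = (-11 + 6) - sqrt(64) = -5 - 1*8 = -5 - 8 = -13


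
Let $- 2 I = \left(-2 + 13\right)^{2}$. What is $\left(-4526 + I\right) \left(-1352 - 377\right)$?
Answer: $\frac{15860117}{2} \approx 7.9301 \cdot 10^{6}$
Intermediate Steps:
$I = - \frac{121}{2}$ ($I = - \frac{\left(-2 + 13\right)^{2}}{2} = - \frac{11^{2}}{2} = \left(- \frac{1}{2}\right) 121 = - \frac{121}{2} \approx -60.5$)
$\left(-4526 + I\right) \left(-1352 - 377\right) = \left(-4526 - \frac{121}{2}\right) \left(-1352 - 377\right) = \left(- \frac{9173}{2}\right) \left(-1729\right) = \frac{15860117}{2}$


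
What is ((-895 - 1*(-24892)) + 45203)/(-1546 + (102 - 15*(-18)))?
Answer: -34600/587 ≈ -58.944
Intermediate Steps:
((-895 - 1*(-24892)) + 45203)/(-1546 + (102 - 15*(-18))) = ((-895 + 24892) + 45203)/(-1546 + (102 + 270)) = (23997 + 45203)/(-1546 + 372) = 69200/(-1174) = 69200*(-1/1174) = -34600/587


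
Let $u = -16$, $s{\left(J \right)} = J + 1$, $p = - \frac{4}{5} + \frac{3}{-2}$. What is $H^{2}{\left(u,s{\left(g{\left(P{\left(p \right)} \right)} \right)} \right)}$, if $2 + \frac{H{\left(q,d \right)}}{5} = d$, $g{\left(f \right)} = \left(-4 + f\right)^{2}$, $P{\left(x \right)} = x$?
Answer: $\frac{14969161}{400} \approx 37423.0$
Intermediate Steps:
$p = - \frac{23}{10}$ ($p = \left(-4\right) \frac{1}{5} + 3 \left(- \frac{1}{2}\right) = - \frac{4}{5} - \frac{3}{2} = - \frac{23}{10} \approx -2.3$)
$s{\left(J \right)} = 1 + J$
$H{\left(q,d \right)} = -10 + 5 d$
$H^{2}{\left(u,s{\left(g{\left(P{\left(p \right)} \right)} \right)} \right)} = \left(-10 + 5 \left(1 + \left(-4 - \frac{23}{10}\right)^{2}\right)\right)^{2} = \left(-10 + 5 \left(1 + \left(- \frac{63}{10}\right)^{2}\right)\right)^{2} = \left(-10 + 5 \left(1 + \frac{3969}{100}\right)\right)^{2} = \left(-10 + 5 \cdot \frac{4069}{100}\right)^{2} = \left(-10 + \frac{4069}{20}\right)^{2} = \left(\frac{3869}{20}\right)^{2} = \frac{14969161}{400}$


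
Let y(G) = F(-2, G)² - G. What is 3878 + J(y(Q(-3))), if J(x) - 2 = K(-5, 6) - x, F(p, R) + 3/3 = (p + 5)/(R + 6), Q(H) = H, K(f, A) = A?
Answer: 3883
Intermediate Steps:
F(p, R) = -1 + (5 + p)/(6 + R) (F(p, R) = -1 + (p + 5)/(R + 6) = -1 + (5 + p)/(6 + R))
y(G) = -G + (-3 - G)²/(6 + G)² (y(G) = ((-1 - 2 - G)/(6 + G))² - G = ((-3 - G)/(6 + G))² - G = (-3 - G)²/(6 + G)² - G = -G + (-3 - G)²/(6 + G)²)
J(x) = 8 - x (J(x) = 2 + (6 - x) = 8 - x)
3878 + J(y(Q(-3))) = 3878 + (8 - (-1*(-3) + (3 - 3)²/(6 - 3)²)) = 3878 + (8 - (3 + 0²/3²)) = 3878 + (8 - (3 + 0*(⅑))) = 3878 + (8 - (3 + 0)) = 3878 + (8 - 1*3) = 3878 + (8 - 3) = 3878 + 5 = 3883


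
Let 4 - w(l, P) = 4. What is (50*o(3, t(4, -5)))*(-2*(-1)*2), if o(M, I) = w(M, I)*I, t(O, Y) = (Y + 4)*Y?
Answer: 0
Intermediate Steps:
w(l, P) = 0 (w(l, P) = 4 - 1*4 = 4 - 4 = 0)
t(O, Y) = Y*(4 + Y) (t(O, Y) = (4 + Y)*Y = Y*(4 + Y))
o(M, I) = 0 (o(M, I) = 0*I = 0)
(50*o(3, t(4, -5)))*(-2*(-1)*2) = (50*0)*(-2*(-1)*2) = 0*(2*2) = 0*4 = 0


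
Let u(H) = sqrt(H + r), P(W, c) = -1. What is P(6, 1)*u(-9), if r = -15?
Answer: -2*I*sqrt(6) ≈ -4.899*I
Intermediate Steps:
u(H) = sqrt(-15 + H) (u(H) = sqrt(H - 15) = sqrt(-15 + H))
P(6, 1)*u(-9) = -sqrt(-15 - 9) = -sqrt(-24) = -2*I*sqrt(6)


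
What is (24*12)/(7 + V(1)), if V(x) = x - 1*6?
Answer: 144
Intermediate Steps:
V(x) = -6 + x (V(x) = x - 6 = -6 + x)
(24*12)/(7 + V(1)) = (24*12)/(7 + (-6 + 1)) = 288/(7 - 5) = 288/2 = 288*(½) = 144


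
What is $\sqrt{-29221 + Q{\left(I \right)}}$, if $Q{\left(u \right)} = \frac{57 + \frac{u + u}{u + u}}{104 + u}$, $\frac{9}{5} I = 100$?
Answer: $\frac{i \sqrt{15063939406}}{718} \approx 170.94 i$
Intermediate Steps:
$I = \frac{500}{9}$ ($I = \frac{5}{9} \cdot 100 = \frac{500}{9} \approx 55.556$)
$Q{\left(u \right)} = \frac{58}{104 + u}$ ($Q{\left(u \right)} = \frac{57 + \frac{2 u}{2 u}}{104 + u} = \frac{57 + 2 u \frac{1}{2 u}}{104 + u} = \frac{57 + 1}{104 + u} = \frac{58}{104 + u}$)
$\sqrt{-29221 + Q{\left(I \right)}} = \sqrt{-29221 + \frac{58}{104 + \frac{500}{9}}} = \sqrt{-29221 + \frac{58}{\frac{1436}{9}}} = \sqrt{-29221 + 58 \cdot \frac{9}{1436}} = \sqrt{-29221 + \frac{261}{718}} = \sqrt{- \frac{20980417}{718}} = \frac{i \sqrt{15063939406}}{718}$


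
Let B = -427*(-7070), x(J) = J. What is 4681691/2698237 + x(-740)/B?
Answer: 1413151344761/814568069693 ≈ 1.7348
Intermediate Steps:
B = 3018890
4681691/2698237 + x(-740)/B = 4681691/2698237 - 740/3018890 = 4681691*(1/2698237) - 740*1/3018890 = 4681691/2698237 - 74/301889 = 1413151344761/814568069693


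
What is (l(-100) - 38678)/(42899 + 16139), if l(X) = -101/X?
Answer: -3867699/5903800 ≈ -0.65512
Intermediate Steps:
(l(-100) - 38678)/(42899 + 16139) = (-101/(-100) - 38678)/(42899 + 16139) = (-101*(-1/100) - 38678)/59038 = (101/100 - 38678)*(1/59038) = -3867699/100*1/59038 = -3867699/5903800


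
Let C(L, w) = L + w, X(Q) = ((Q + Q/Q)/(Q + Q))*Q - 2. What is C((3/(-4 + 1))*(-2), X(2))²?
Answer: 9/4 ≈ 2.2500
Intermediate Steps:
X(Q) = -3/2 + Q/2 (X(Q) = ((Q + 1)/((2*Q)))*Q - 2 = ((1 + Q)*(1/(2*Q)))*Q - 2 = ((1 + Q)/(2*Q))*Q - 2 = (½ + Q/2) - 2 = -3/2 + Q/2)
C((3/(-4 + 1))*(-2), X(2))² = ((3/(-4 + 1))*(-2) + (-3/2 + (½)*2))² = ((3/(-3))*(-2) + (-3/2 + 1))² = ((3*(-⅓))*(-2) - ½)² = (-1*(-2) - ½)² = (2 - ½)² = (3/2)² = 9/4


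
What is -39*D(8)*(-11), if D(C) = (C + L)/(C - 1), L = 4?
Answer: 5148/7 ≈ 735.43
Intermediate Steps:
D(C) = (4 + C)/(-1 + C) (D(C) = (C + 4)/(C - 1) = (4 + C)/(-1 + C))
-39*D(8)*(-11) = -39*(4 + 8)/(-1 + 8)*(-11) = -39*12/7*(-11) = -468/7*(-11) = 5148/7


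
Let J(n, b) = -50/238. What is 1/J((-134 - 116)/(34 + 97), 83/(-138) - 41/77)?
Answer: -119/25 ≈ -4.7600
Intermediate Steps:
J(n, b) = -25/119 (J(n, b) = -50*1/238 = -25/119)
1/J((-134 - 116)/(34 + 97), 83/(-138) - 41/77) = 1/(-25/119) = -119/25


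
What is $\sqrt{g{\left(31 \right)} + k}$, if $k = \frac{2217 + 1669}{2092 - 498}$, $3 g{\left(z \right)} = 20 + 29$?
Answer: $\frac{\sqrt{107312862}}{2391} \approx 4.3326$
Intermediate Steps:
$g{\left(z \right)} = \frac{49}{3}$ ($g{\left(z \right)} = \frac{20 + 29}{3} = \frac{1}{3} \cdot 49 = \frac{49}{3}$)
$k = \frac{1943}{797}$ ($k = \frac{3886}{1594} = 3886 \cdot \frac{1}{1594} = \frac{1943}{797} \approx 2.4379$)
$\sqrt{g{\left(31 \right)} + k} = \sqrt{\frac{49}{3} + \frac{1943}{797}} = \sqrt{\frac{44882}{2391}} = \frac{\sqrt{107312862}}{2391}$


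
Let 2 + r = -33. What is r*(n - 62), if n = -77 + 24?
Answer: 4025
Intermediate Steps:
r = -35 (r = -2 - 33 = -35)
n = -53
r*(n - 62) = -35*(-53 - 62) = -35*(-115) = 4025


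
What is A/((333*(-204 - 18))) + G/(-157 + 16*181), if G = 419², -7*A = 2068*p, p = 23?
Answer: 15163322533/236230533 ≈ 64.189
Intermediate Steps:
A = -47564/7 (A = -2068*23/7 = -⅐*47564 = -47564/7 ≈ -6794.9)
G = 175561
A/((333*(-204 - 18))) + G/(-157 + 16*181) = -47564*1/(333*(-204 - 18))/7 + 175561/(-157 + 16*181) = -47564/(7*(333*(-222))) + 175561/(-157 + 2896) = -47564/7/(-73926) + 175561/2739 = -47564/7*(-1/73926) + 175561*(1/2739) = 23782/258741 + 175561/2739 = 15163322533/236230533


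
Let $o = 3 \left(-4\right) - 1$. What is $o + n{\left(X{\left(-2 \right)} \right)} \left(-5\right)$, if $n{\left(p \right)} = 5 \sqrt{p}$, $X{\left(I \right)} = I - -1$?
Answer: $-13 - 25 i \approx -13.0 - 25.0 i$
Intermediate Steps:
$o = -13$ ($o = -12 - 1 = -13$)
$X{\left(I \right)} = 1 + I$ ($X{\left(I \right)} = I + 1 = 1 + I$)
$o + n{\left(X{\left(-2 \right)} \right)} \left(-5\right) = -13 + 5 \sqrt{1 - 2} \left(-5\right) = -13 + 5 \sqrt{-1} \left(-5\right) = -13 + 5 i \left(-5\right) = -13 - 25 i$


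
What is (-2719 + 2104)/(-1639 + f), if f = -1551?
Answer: 123/638 ≈ 0.19279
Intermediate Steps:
(-2719 + 2104)/(-1639 + f) = (-2719 + 2104)/(-1639 - 1551) = -615/(-3190) = -615*(-1/3190) = 123/638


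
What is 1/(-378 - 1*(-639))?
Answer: 1/261 ≈ 0.0038314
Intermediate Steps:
1/(-378 - 1*(-639)) = 1/(-378 + 639) = 1/261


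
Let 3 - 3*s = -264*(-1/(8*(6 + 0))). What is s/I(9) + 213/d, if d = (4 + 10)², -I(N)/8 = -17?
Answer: 43207/39984 ≈ 1.0806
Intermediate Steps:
I(N) = 136 (I(N) = -8*(-17) = 136)
s = -⅚ (s = 1 - (-88)/((6 + 0)*(-8)) = 1 - (-88)/(6*(-8)) = 1 - (-88)/(-48) = 1 - (-88)*(-1)/48 = 1 - ⅓*11/2 = 1 - 11/6 = -⅚ ≈ -0.83333)
d = 196 (d = 14² = 196)
s/I(9) + 213/d = -⅚/136 + 213/196 = -⅚*1/136 + 213*(1/196) = -5/816 + 213/196 = 43207/39984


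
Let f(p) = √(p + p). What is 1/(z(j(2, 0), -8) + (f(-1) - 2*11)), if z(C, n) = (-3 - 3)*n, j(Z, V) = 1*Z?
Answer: 13/339 - I*√2/678 ≈ 0.038348 - 0.0020859*I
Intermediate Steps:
j(Z, V) = Z
f(p) = √2*√p (f(p) = √(2*p) = √2*√p)
z(C, n) = -6*n
1/(z(j(2, 0), -8) + (f(-1) - 2*11)) = 1/(-6*(-8) + (√2*√(-1) - 2*11)) = 1/(48 + (√2*I - 22)) = 1/(48 + (I*√2 - 22)) = 1/(48 + (-22 + I*√2)) = 1/(26 + I*√2)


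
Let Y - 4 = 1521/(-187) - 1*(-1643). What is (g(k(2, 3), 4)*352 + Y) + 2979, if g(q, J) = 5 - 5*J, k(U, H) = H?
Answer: -123819/187 ≈ -662.13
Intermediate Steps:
Y = 306468/187 (Y = 4 + (1521/(-187) - 1*(-1643)) = 4 + (1521*(-1/187) + 1643) = 4 + (-1521/187 + 1643) = 4 + 305720/187 = 306468/187 ≈ 1638.9)
(g(k(2, 3), 4)*352 + Y) + 2979 = ((5 - 5*4)*352 + 306468/187) + 2979 = ((5 - 20)*352 + 306468/187) + 2979 = (-15*352 + 306468/187) + 2979 = (-5280 + 306468/187) + 2979 = -680892/187 + 2979 = -123819/187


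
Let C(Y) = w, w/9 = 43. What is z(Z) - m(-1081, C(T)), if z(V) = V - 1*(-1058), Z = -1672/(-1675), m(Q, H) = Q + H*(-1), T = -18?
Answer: 4232722/1675 ≈ 2527.0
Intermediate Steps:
w = 387 (w = 9*43 = 387)
C(Y) = 387
m(Q, H) = Q - H
Z = 1672/1675 (Z = -1672*(-1/1675) = 1672/1675 ≈ 0.99821)
z(V) = 1058 + V (z(V) = V + 1058 = 1058 + V)
z(Z) - m(-1081, C(T)) = (1058 + 1672/1675) - (-1081 - 1*387) = 1773822/1675 - (-1081 - 387) = 1773822/1675 - 1*(-1468) = 1773822/1675 + 1468 = 4232722/1675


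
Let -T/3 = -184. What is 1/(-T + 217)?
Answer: -1/335 ≈ -0.0029851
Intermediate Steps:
T = 552 (T = -3*(-184) = 552)
1/(-T + 217) = 1/(-1*552 + 217) = 1/(-552 + 217) = 1/(-335) = -1/335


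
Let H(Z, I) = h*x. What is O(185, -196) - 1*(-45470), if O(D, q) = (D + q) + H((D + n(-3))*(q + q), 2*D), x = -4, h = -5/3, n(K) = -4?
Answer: 136397/3 ≈ 45466.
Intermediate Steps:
h = -5/3 (h = -5*⅓ = -5/3 ≈ -1.6667)
H(Z, I) = 20/3 (H(Z, I) = -5/3*(-4) = 20/3)
O(D, q) = 20/3 + D + q (O(D, q) = (D + q) + 20/3 = 20/3 + D + q)
O(185, -196) - 1*(-45470) = (20/3 + 185 - 196) - 1*(-45470) = -13/3 + 45470 = 136397/3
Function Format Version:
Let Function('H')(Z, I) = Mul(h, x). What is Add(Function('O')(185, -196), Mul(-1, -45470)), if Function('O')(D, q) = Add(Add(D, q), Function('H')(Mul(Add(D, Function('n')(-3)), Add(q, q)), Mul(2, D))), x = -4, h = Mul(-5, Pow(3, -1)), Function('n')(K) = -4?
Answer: Rational(136397, 3) ≈ 45466.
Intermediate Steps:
h = Rational(-5, 3) (h = Mul(-5, Rational(1, 3)) = Rational(-5, 3) ≈ -1.6667)
Function('H')(Z, I) = Rational(20, 3) (Function('H')(Z, I) = Mul(Rational(-5, 3), -4) = Rational(20, 3))
Function('O')(D, q) = Add(Rational(20, 3), D, q) (Function('O')(D, q) = Add(Add(D, q), Rational(20, 3)) = Add(Rational(20, 3), D, q))
Add(Function('O')(185, -196), Mul(-1, -45470)) = Add(Add(Rational(20, 3), 185, -196), Mul(-1, -45470)) = Add(Rational(-13, 3), 45470) = Rational(136397, 3)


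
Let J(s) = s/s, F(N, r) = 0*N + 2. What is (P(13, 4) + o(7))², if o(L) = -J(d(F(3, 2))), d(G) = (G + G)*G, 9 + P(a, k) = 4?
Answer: 36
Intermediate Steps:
P(a, k) = -5 (P(a, k) = -9 + 4 = -5)
F(N, r) = 2 (F(N, r) = 0 + 2 = 2)
d(G) = 2*G² (d(G) = (2*G)*G = 2*G²)
J(s) = 1
o(L) = -1 (o(L) = -1*1 = -1)
(P(13, 4) + o(7))² = (-5 - 1)² = (-6)² = 36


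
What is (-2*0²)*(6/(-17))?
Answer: 0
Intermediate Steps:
(-2*0²)*(6/(-17)) = (-2*0)*(6*(-1/17)) = 0*(-6/17) = 0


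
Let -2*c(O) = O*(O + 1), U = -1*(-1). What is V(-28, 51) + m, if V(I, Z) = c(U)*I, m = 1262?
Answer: 1290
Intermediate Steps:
U = 1
c(O) = -O*(1 + O)/2 (c(O) = -O*(O + 1)/2 = -O*(1 + O)/2)
V(I, Z) = -I (V(I, Z) = (-½*1*(1 + 1))*I = (-½*1*2)*I = -I)
V(-28, 51) + m = -1*(-28) + 1262 = 28 + 1262 = 1290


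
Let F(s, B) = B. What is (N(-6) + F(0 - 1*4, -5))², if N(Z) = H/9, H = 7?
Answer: 1444/81 ≈ 17.827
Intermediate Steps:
N(Z) = 7/9
(N(-6) + F(0 - 1*4, -5))² = (7/9 - 5)² = (-38/9)² = 1444/81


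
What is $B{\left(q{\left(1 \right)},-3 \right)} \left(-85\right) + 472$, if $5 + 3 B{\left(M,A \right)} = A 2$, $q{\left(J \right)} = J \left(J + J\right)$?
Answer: $\frac{2351}{3} \approx 783.67$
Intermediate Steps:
$q{\left(J \right)} = 2 J^{2}$ ($q{\left(J \right)} = J 2 J = 2 J^{2}$)
$B{\left(M,A \right)} = - \frac{5}{3} + \frac{2 A}{3}$ ($B{\left(M,A \right)} = - \frac{5}{3} + \frac{A 2}{3} = - \frac{5}{3} + \frac{2 A}{3}$)
$B{\left(q{\left(1 \right)},-3 \right)} \left(-85\right) + 472 = \left(- \frac{5}{3} + \frac{2}{3} \left(-3\right)\right) \left(-85\right) + 472 = \left(- \frac{5}{3} - 2\right) \left(-85\right) + 472 = \left(- \frac{11}{3}\right) \left(-85\right) + 472 = \frac{935}{3} + 472 = \frac{2351}{3}$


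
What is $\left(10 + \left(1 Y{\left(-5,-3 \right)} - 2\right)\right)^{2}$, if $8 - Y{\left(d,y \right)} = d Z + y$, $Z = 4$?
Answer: $1521$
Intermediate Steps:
$Y{\left(d,y \right)} = 8 - y - 4 d$ ($Y{\left(d,y \right)} = 8 - \left(d 4 + y\right) = 8 - \left(4 d + y\right) = 8 - \left(y + 4 d\right) = 8 - y - 4 d$)
$\left(10 + \left(1 Y{\left(-5,-3 \right)} - 2\right)\right)^{2} = \left(10 - \left(2 - \left(8 - -3 - -20\right)\right)\right)^{2} = \left(10 - \left(2 - \left(8 + 3 + 20\right)\right)\right)^{2} = \left(10 + \left(1 \cdot 31 - 2\right)\right)^{2} = \left(10 + \left(31 - 2\right)\right)^{2} = \left(10 + 29\right)^{2} = 39^{2} = 1521$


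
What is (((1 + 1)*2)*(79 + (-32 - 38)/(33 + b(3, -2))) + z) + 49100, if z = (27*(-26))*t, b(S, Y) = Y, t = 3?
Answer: 1466330/31 ≈ 47301.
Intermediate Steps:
z = -2106 (z = (27*(-26))*3 = -702*3 = -2106)
(((1 + 1)*2)*(79 + (-32 - 38)/(33 + b(3, -2))) + z) + 49100 = (((1 + 1)*2)*(79 + (-32 - 38)/(33 - 2)) - 2106) + 49100 = ((2*2)*(79 - 70/31) - 2106) + 49100 = (4*(79 - 70*1/31) - 2106) + 49100 = (4*(79 - 70/31) - 2106) + 49100 = (4*(2379/31) - 2106) + 49100 = (9516/31 - 2106) + 49100 = -55770/31 + 49100 = 1466330/31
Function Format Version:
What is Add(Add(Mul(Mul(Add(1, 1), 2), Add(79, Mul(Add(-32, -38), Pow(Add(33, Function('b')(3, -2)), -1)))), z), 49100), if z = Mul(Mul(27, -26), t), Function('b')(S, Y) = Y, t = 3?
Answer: Rational(1466330, 31) ≈ 47301.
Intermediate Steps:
z = -2106 (z = Mul(Mul(27, -26), 3) = Mul(-702, 3) = -2106)
Add(Add(Mul(Mul(Add(1, 1), 2), Add(79, Mul(Add(-32, -38), Pow(Add(33, Function('b')(3, -2)), -1)))), z), 49100) = Add(Add(Mul(Mul(Add(1, 1), 2), Add(79, Mul(Add(-32, -38), Pow(Add(33, -2), -1)))), -2106), 49100) = Add(Add(Mul(Mul(2, 2), Add(79, Mul(-70, Pow(31, -1)))), -2106), 49100) = Add(Add(Mul(4, Add(79, Mul(-70, Rational(1, 31)))), -2106), 49100) = Add(Add(Mul(4, Add(79, Rational(-70, 31))), -2106), 49100) = Add(Add(Mul(4, Rational(2379, 31)), -2106), 49100) = Add(Add(Rational(9516, 31), -2106), 49100) = Add(Rational(-55770, 31), 49100) = Rational(1466330, 31)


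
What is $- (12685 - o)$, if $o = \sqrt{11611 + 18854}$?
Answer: $-12685 + 3 \sqrt{3385} \approx -12510.0$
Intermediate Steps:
$o = 3 \sqrt{3385}$ ($o = \sqrt{30465} = 3 \sqrt{3385} \approx 174.54$)
$- (12685 - o) = - (12685 - 3 \sqrt{3385}) = -12685 + 3 \sqrt{3385}$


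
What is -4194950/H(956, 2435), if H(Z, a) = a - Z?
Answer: -4194950/1479 ≈ -2836.3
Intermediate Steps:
-4194950/H(956, 2435) = -4194950/(2435 - 1*956) = -4194950/(2435 - 956) = -4194950/1479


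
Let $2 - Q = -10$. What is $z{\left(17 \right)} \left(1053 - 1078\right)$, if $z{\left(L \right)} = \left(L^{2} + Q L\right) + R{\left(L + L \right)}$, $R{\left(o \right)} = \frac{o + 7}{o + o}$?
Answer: $- \frac{839125}{68} \approx -12340.0$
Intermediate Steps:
$R{\left(o \right)} = \frac{7 + o}{2 o}$
$Q = 12$ ($Q = 2 - -10 = 2 + 10 = 12$)
$z{\left(L \right)} = L^{2} + 12 L + \frac{7 + 2 L}{4 L}$ ($z{\left(L \right)} = \left(L^{2} + 12 L\right) + \frac{7 + \left(L + L\right)}{2 \left(L + L\right)} = \left(L^{2} + 12 L\right) + \frac{7 + 2 L}{2 \cdot 2 L} = \left(L^{2} + 12 L\right) + \frac{\frac{1}{2 L} \left(7 + 2 L\right)}{2} = \left(L^{2} + 12 L\right) + \frac{7 + 2 L}{4 L} = L^{2} + 12 L + \frac{7 + 2 L}{4 L}$)
$z{\left(17 \right)} \left(1053 - 1078\right) = \left(\frac{1}{2} + 17^{2} + 12 \cdot 17 + \frac{7}{4 \cdot 17}\right) \left(1053 - 1078\right) = \left(\frac{1}{2} + 289 + 204 + \frac{7}{4} \cdot \frac{1}{17}\right) \left(-25\right) = \left(\frac{1}{2} + 289 + 204 + \frac{7}{68}\right) \left(-25\right) = \frac{33565}{68} \left(-25\right) = - \frac{839125}{68}$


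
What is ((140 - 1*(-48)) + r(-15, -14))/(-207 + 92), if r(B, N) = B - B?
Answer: -188/115 ≈ -1.6348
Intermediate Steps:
r(B, N) = 0
((140 - 1*(-48)) + r(-15, -14))/(-207 + 92) = ((140 - 1*(-48)) + 0)/(-207 + 92) = ((140 + 48) + 0)/(-115) = (188 + 0)*(-1/115) = 188*(-1/115) = -188/115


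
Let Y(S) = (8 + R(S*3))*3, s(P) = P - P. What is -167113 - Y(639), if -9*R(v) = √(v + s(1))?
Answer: -167137 + √213 ≈ -1.6712e+5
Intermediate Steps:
s(P) = 0
R(v) = -√v/9 (R(v) = -√(v + 0)/9 = -√v/9)
Y(S) = 24 - √3*√S/3 (Y(S) = (8 - √3*√S/9)*3 = 24 - √3*√S/3)
-167113 - Y(639) = -167113 - (24 - √3*√639/3) = -167113 - (24 - √3*3*√71/3) = -167113 - (24 - √213) = -167113 + (-24 + √213) = -167137 + √213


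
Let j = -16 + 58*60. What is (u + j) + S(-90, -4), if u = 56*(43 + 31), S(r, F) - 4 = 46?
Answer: 7658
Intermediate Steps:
S(r, F) = 50 (S(r, F) = 4 + 46 = 50)
u = 4144 (u = 56*74 = 4144)
j = 3464 (j = -16 + 3480 = 3464)
(u + j) + S(-90, -4) = (4144 + 3464) + 50 = 7608 + 50 = 7658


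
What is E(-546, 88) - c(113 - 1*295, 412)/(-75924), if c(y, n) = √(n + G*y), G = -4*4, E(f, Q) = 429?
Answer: 429 + √831/37962 ≈ 429.00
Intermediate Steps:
G = -16
c(y, n) = √(n - 16*y)
E(-546, 88) - c(113 - 1*295, 412)/(-75924) = 429 - √(412 - 16*(113 - 1*295))/(-75924) = 429 - √(412 - 16*(113 - 295))*(-1)/75924 = 429 - √(412 - 16*(-182))*(-1)/75924 = 429 - √(412 + 2912)*(-1)/75924 = 429 - √3324*(-1)/75924 = 429 - 2*√831*(-1)/75924 = 429 - (-1)*√831/37962 = 429 + √831/37962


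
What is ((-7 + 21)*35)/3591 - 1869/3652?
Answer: -703157/1873476 ≈ -0.37532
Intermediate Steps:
((-7 + 21)*35)/3591 - 1869/3652 = (14*35)*(1/3591) - 1869*1/3652 = 490*(1/3591) - 1869/3652 = 70/513 - 1869/3652 = -703157/1873476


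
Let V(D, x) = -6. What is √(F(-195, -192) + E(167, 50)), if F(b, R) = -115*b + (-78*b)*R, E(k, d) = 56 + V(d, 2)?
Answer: I*√2897845 ≈ 1702.3*I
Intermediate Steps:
E(k, d) = 50 (E(k, d) = 56 - 6 = 50)
F(b, R) = -115*b - 78*R*b
√(F(-195, -192) + E(167, 50)) = √(-1*(-195)*(115 + 78*(-192)) + 50) = √(-1*(-195)*(115 - 14976) + 50) = √(-1*(-195)*(-14861) + 50) = √(-2897895 + 50) = √(-2897845) = I*√2897845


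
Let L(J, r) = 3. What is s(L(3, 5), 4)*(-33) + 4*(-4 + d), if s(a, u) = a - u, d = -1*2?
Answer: 9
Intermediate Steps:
d = -2
s(L(3, 5), 4)*(-33) + 4*(-4 + d) = (3 - 1*4)*(-33) + 4*(-4 - 2) = (3 - 4)*(-33) + 4*(-6) = -1*(-33) - 24 = 33 - 24 = 9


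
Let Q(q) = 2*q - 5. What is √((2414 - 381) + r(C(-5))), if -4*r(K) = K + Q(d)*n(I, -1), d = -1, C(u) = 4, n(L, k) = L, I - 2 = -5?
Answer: 11*√67/2 ≈ 45.019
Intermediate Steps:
I = -3 (I = 2 - 5 = -3)
Q(q) = -5 + 2*q
r(K) = -21/4 - K/4 (r(K) = -(K + (-5 + 2*(-1))*(-3))/4 = -(K + (-5 - 2)*(-3))/4 = -(K - 7*(-3))/4 = -(K + 21)/4 = -(21 + K)/4 = -21/4 - K/4)
√((2414 - 381) + r(C(-5))) = √((2414 - 381) + (-21/4 - ¼*4)) = √(2033 + (-21/4 - 1)) = √(2033 - 25/4) = √(8107/4) = 11*√67/2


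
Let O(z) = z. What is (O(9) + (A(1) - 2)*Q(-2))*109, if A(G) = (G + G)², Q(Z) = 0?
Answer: 981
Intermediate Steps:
A(G) = 4*G² (A(G) = (2*G)² = 4*G²)
(O(9) + (A(1) - 2)*Q(-2))*109 = (9 + (4*1² - 2)*0)*109 = (9 + (4*1 - 2)*0)*109 = (9 + (4 - 2)*0)*109 = (9 + 2*0)*109 = (9 + 0)*109 = 9*109 = 981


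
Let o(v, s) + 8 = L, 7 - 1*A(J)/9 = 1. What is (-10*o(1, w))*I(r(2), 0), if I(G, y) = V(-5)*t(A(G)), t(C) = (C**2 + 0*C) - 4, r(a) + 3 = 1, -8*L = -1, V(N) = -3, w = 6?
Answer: -687960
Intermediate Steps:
A(J) = 54 (A(J) = 63 - 9*1 = 63 - 9 = 54)
L = 1/8 (L = -1/8*(-1) = 1/8 ≈ 0.12500)
r(a) = -2 (r(a) = -3 + 1 = -2)
t(C) = -4 + C**2 (t(C) = (C**2 + 0) - 4 = C**2 - 4 = -4 + C**2)
o(v, s) = -63/8 (o(v, s) = -8 + 1/8 = -63/8)
I(G, y) = -8736 (I(G, y) = -3*(-4 + 54**2) = -3*(-4 + 2916) = -3*2912 = -8736)
(-10*o(1, w))*I(r(2), 0) = -10*(-63/8)*(-8736) = (315/4)*(-8736) = -687960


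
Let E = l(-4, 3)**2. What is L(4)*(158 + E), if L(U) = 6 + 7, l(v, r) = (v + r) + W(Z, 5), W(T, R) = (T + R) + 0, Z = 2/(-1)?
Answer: 2106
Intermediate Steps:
Z = -2 (Z = 2*(-1) = -2)
W(T, R) = R + T (W(T, R) = (R + T) + 0 = R + T)
l(v, r) = 3 + r + v (l(v, r) = (v + r) + (5 - 2) = (r + v) + 3 = 3 + r + v)
L(U) = 13
E = 4 (E = (3 + 3 - 4)**2 = 2**2 = 4)
L(4)*(158 + E) = 13*(158 + 4) = 13*162 = 2106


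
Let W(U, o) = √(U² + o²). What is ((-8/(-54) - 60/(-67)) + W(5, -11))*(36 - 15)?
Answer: 13216/603 + 21*√146 ≈ 275.66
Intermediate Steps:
((-8/(-54) - 60/(-67)) + W(5, -11))*(36 - 15) = ((-8/(-54) - 60/(-67)) + √(5² + (-11)²))*(36 - 15) = ((-8*(-1/54) - 60*(-1/67)) + √(25 + 121))*21 = ((4/27 + 60/67) + √146)*21 = (1888/1809 + √146)*21 = 13216/603 + 21*√146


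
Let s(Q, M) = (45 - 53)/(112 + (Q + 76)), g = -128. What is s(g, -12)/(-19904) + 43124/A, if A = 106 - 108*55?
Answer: -3218772443/435449760 ≈ -7.3918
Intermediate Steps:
A = -5834 (A = 106 - 5940 = -5834)
s(Q, M) = -8/(188 + Q) (s(Q, M) = -8/(112 + (76 + Q)) = -8/(188 + Q))
s(g, -12)/(-19904) + 43124/A = -8/(188 - 128)/(-19904) + 43124/(-5834) = -8/60*(-1/19904) + 43124*(-1/5834) = -8*1/60*(-1/19904) - 21562/2917 = -2/15*(-1/19904) - 21562/2917 = 1/149280 - 21562/2917 = -3218772443/435449760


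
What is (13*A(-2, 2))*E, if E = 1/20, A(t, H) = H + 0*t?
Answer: 13/10 ≈ 1.3000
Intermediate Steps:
A(t, H) = H (A(t, H) = H + 0 = H)
E = 1/20 ≈ 0.050000
(13*A(-2, 2))*E = (13*2)*(1/20) = 26*(1/20) = 13/10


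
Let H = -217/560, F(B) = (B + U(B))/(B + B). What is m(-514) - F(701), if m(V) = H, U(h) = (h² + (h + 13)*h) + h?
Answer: -56711/80 ≈ -708.89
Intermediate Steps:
U(h) = h + h² + h*(13 + h) (U(h) = (h² + (13 + h)*h) + h = (h² + h*(13 + h)) + h = h + h² + h*(13 + h))
F(B) = (B + 2*B*(7 + B))/(2*B) (F(B) = (B + 2*B*(7 + B))/(B + B) = (B + 2*B*(7 + B))/((2*B)) = (B + 2*B*(7 + B))*(1/(2*B)) = (B + 2*B*(7 + B))/(2*B))
H = -31/80 (H = -217*1/560 = -31/80 ≈ -0.38750)
m(V) = -31/80
m(-514) - F(701) = -31/80 - (15/2 + 701) = -31/80 - 1*1417/2 = -31/80 - 1417/2 = -56711/80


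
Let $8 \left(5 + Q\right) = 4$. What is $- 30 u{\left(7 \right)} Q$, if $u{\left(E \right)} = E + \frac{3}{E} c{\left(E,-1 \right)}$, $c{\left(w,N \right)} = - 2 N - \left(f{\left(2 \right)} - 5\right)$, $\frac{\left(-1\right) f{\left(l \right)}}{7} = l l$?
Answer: $2970$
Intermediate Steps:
$f{\left(l \right)} = - 7 l^{2}$ ($f{\left(l \right)} = - 7 l l = - 7 l^{2}$)
$Q = - \frac{9}{2}$ ($Q = -5 + \frac{1}{8} \cdot 4 = -5 + \frac{1}{2} = - \frac{9}{2} \approx -4.5$)
$c{\left(w,N \right)} = 33 - 2 N$ ($c{\left(w,N \right)} = - 2 N - \left(- 7 \cdot 2^{2} - 5\right) = - 2 N - \left(\left(-7\right) 4 - 5\right) = - 2 N - \left(-28 - 5\right) = - 2 N - -33 = - 2 N + 33 = 33 - 2 N$)
$u{\left(E \right)} = E + \frac{105}{E}$ ($u{\left(E \right)} = E + \frac{3}{E} \left(33 - -2\right) = E + \frac{3}{E} \left(33 + 2\right) = E + \frac{3}{E} 35 = E + \frac{105}{E}$)
$- 30 u{\left(7 \right)} Q = - 30 \left(7 + \frac{105}{7}\right) \left(- \frac{9}{2}\right) = - 30 \left(7 + 105 \cdot \frac{1}{7}\right) \left(- \frac{9}{2}\right) = - 30 \left(7 + 15\right) \left(- \frac{9}{2}\right) = \left(-30\right) 22 \left(- \frac{9}{2}\right) = \left(-660\right) \left(- \frac{9}{2}\right) = 2970$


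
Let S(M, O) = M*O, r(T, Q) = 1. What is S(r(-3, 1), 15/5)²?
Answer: 9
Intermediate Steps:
S(r(-3, 1), 15/5)² = (1*(15/5))² = (1*(15*(⅕)))² = (1*3)² = 3² = 9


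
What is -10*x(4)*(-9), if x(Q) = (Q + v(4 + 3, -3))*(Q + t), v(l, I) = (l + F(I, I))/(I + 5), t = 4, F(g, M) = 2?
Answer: 6120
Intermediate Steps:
v(l, I) = (2 + l)/(5 + I) (v(l, I) = (l + 2)/(I + 5) = (2 + l)/(5 + I))
x(Q) = (4 + Q)*(9/2 + Q) (x(Q) = (Q + (2 + (4 + 3))/(5 - 3))*(Q + 4) = (Q + (2 + 7)/2)*(4 + Q) = (Q + (½)*9)*(4 + Q) = (Q + 9/2)*(4 + Q) = (9/2 + Q)*(4 + Q) = (4 + Q)*(9/2 + Q))
-10*x(4)*(-9) = -10*(18 + 4² + (17/2)*4)*(-9) = -10*(18 + 16 + 34)*(-9) = -10*68*(-9) = -680*(-9) = 6120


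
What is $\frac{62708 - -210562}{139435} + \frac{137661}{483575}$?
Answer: $\frac{30268260357}{13485456025} \approx 2.2445$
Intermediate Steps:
$\frac{62708 - -210562}{139435} + \frac{137661}{483575} = \left(62708 + 210562\right) \frac{1}{139435} + 137661 \cdot \frac{1}{483575} = 273270 \cdot \frac{1}{139435} + \frac{137661}{483575} = \frac{54654}{27887} + \frac{137661}{483575} = \frac{30268260357}{13485456025}$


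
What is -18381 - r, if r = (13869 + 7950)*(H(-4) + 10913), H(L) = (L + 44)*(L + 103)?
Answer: -324532368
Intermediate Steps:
H(L) = (44 + L)*(103 + L)
r = 324513987 (r = (13869 + 7950)*((4532 + (-4)**2 + 147*(-4)) + 10913) = 21819*((4532 + 16 - 588) + 10913) = 21819*(3960 + 10913) = 21819*14873 = 324513987)
-18381 - r = -18381 - 1*324513987 = -18381 - 324513987 = -324532368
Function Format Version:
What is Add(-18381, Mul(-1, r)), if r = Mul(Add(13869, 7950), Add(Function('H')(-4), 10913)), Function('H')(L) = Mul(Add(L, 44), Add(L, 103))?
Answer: -324532368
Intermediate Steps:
Function('H')(L) = Mul(Add(44, L), Add(103, L))
r = 324513987 (r = Mul(Add(13869, 7950), Add(Add(4532, Pow(-4, 2), Mul(147, -4)), 10913)) = Mul(21819, Add(Add(4532, 16, -588), 10913)) = Mul(21819, Add(3960, 10913)) = Mul(21819, 14873) = 324513987)
Add(-18381, Mul(-1, r)) = Add(-18381, Mul(-1, 324513987)) = Add(-18381, -324513987) = -324532368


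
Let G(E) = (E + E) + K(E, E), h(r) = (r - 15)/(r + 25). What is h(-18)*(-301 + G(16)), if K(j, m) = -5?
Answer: 9042/7 ≈ 1291.7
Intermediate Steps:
h(r) = (-15 + r)/(25 + r)
G(E) = -5 + 2*E (G(E) = (E + E) - 5 = 2*E - 5 = -5 + 2*E)
h(-18)*(-301 + G(16)) = ((-15 - 18)/(25 - 18))*(-301 + (-5 + 2*16)) = (-33/7)*(-301 + (-5 + 32)) = ((⅐)*(-33))*(-301 + 27) = -33/7*(-274) = 9042/7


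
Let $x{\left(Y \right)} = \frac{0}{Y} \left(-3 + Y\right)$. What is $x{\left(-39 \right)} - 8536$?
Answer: $-8536$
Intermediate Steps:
$x{\left(Y \right)} = 0$ ($x{\left(Y \right)} = 0 \left(-3 + Y\right) = 0$)
$x{\left(-39 \right)} - 8536 = 0 - 8536 = -8536$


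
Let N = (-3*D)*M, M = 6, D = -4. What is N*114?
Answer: 8208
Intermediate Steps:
N = 72 (N = -3*(-4)*6 = 12*6 = 72)
N*114 = 72*114 = 8208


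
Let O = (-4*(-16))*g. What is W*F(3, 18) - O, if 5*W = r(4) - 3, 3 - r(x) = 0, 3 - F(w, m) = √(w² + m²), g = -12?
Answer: 768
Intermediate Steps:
F(w, m) = 3 - √(m² + w²) (F(w, m) = 3 - √(w² + m²) = 3 - √(m² + w²))
r(x) = 3 (r(x) = 3 - 1*0 = 3 + 0 = 3)
W = 0 (W = (3 - 3)/5 = (⅕)*0 = 0)
O = -768 (O = -4*(-16)*(-12) = 64*(-12) = -768)
W*F(3, 18) - O = 0*(3 - √(18² + 3²)) - 1*(-768) = 0*(3 - √(324 + 9)) + 768 = 0*(3 - √333) + 768 = 0*(3 - 3*√37) + 768 = 0 + 768 = 768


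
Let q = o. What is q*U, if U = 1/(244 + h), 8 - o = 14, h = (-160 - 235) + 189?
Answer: -3/19 ≈ -0.15789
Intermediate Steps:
h = -206 (h = -395 + 189 = -206)
o = -6 (o = 8 - 1*14 = 8 - 14 = -6)
q = -6
U = 1/38 (U = 1/(244 - 206) = 1/38 ≈ 0.026316)
q*U = -6*1/38 = -3/19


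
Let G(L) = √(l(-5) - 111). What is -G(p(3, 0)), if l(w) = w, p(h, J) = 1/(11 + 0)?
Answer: -2*I*√29 ≈ -10.77*I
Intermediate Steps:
p(h, J) = 1/11
G(L) = 2*I*√29 (G(L) = √(-5 - 111) = √(-116) = 2*I*√29)
-G(p(3, 0)) = -2*I*√29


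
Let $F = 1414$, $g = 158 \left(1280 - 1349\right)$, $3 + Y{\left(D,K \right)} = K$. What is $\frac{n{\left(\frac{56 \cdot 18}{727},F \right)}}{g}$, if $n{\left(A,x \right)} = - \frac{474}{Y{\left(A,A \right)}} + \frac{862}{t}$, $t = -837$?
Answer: $- \frac{47902900}{1783932417} \approx -0.026852$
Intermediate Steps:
$Y{\left(D,K \right)} = -3 + K$
$g = -10902$ ($g = 158 \left(-69\right) = -10902$)
$n{\left(A,x \right)} = - \frac{862}{837} - \frac{474}{-3 + A}$ ($n{\left(A,x \right)} = - \frac{474}{-3 + A} + \frac{862}{-837} = - \frac{474}{-3 + A} + 862 \left(- \frac{1}{837}\right) = - \frac{474}{-3 + A} - \frac{862}{837} = - \frac{862}{837} - \frac{474}{-3 + A}$)
$\frac{n{\left(\frac{56 \cdot 18}{727},F \right)}}{g} = \frac{\frac{2}{837} \frac{1}{-3 + \frac{56 \cdot 18}{727}} \left(-197076 - 431 \frac{56 \cdot 18}{727}\right)}{-10902} = \frac{2 \left(-197076 - 431 \cdot 1008 \cdot \frac{1}{727}\right)}{837 \left(-3 + 1008 \cdot \frac{1}{727}\right)} \left(- \frac{1}{10902}\right) = \frac{2 \left(-197076 - \frac{434448}{727}\right)}{837 \left(-3 + \frac{1008}{727}\right)} \left(- \frac{1}{10902}\right) = \frac{2 \left(-197076 - \frac{434448}{727}\right)}{837 \left(- \frac{1173}{727}\right)} \left(- \frac{1}{10902}\right) = \frac{2}{837} \left(- \frac{727}{1173}\right) \left(- \frac{143708700}{727}\right) \left(- \frac{1}{10902}\right) = \frac{95805800}{327267} \left(- \frac{1}{10902}\right) = - \frac{47902900}{1783932417}$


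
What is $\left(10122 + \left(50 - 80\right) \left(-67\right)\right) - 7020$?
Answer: $5112$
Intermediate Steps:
$\left(10122 + \left(50 - 80\right) \left(-67\right)\right) - 7020 = \left(10122 - -2010\right) - 7020 = \left(10122 + 2010\right) - 7020 = 12132 - 7020 = 5112$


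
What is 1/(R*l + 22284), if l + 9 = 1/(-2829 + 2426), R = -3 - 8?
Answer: 403/9020360 ≈ 4.4677e-5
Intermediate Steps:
R = -11
l = -3628/403 (l = -9 + 1/(-2829 + 2426) = -9 + 1/(-403) = -9 - 1/403 = -3628/403 ≈ -9.0025)
1/(R*l + 22284) = 1/(-11*(-3628/403) + 22284) = 1/(39908/403 + 22284) = 1/(9020360/403) = 403/9020360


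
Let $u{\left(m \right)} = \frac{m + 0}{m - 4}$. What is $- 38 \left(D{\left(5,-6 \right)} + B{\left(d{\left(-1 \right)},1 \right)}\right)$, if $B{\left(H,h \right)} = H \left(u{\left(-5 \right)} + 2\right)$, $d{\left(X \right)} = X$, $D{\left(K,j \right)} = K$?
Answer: $- \frac{836}{9} \approx -92.889$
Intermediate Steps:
$u{\left(m \right)} = \frac{m}{-4 + m}$
$B{\left(H,h \right)} = \frac{23 H}{9}$ ($B{\left(H,h \right)} = H \left(- \frac{5}{-4 - 5} + 2\right) = H \left(- \frac{5}{-9} + 2\right) = H \left(\left(-5\right) \left(- \frac{1}{9}\right) + 2\right) = H \left(\frac{5}{9} + 2\right) = H \frac{23}{9} = \frac{23 H}{9}$)
$- 38 \left(D{\left(5,-6 \right)} + B{\left(d{\left(-1 \right)},1 \right)}\right) = - 38 \left(5 + \frac{23}{9} \left(-1\right)\right) = - 38 \left(5 - \frac{23}{9}\right) = \left(-38\right) \frac{22}{9} = - \frac{836}{9}$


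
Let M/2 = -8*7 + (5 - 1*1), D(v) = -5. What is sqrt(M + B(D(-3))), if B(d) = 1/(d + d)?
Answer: I*sqrt(10410)/10 ≈ 10.203*I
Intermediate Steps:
B(d) = 1/(2*d)
M = -104 (M = 2*(-8*7 + (5 - 1*1)) = 2*(-56 + (5 - 1)) = 2*(-56 + 4) = 2*(-52) = -104)
sqrt(M + B(D(-3))) = sqrt(-104 + (1/2)/(-5)) = sqrt(-104 + (1/2)*(-1/5)) = sqrt(-104 - 1/10) = sqrt(-1041/10) = I*sqrt(10410)/10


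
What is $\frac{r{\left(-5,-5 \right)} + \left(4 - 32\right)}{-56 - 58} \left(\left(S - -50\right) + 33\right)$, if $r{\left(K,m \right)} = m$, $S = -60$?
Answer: $\frac{253}{38} \approx 6.6579$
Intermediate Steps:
$\frac{r{\left(-5,-5 \right)} + \left(4 - 32\right)}{-56 - 58} \left(\left(S - -50\right) + 33\right) = \frac{-5 + \left(4 - 32\right)}{-56 - 58} \left(\left(-60 - -50\right) + 33\right) = \frac{-5 - 28}{-114} \left(\left(-60 + 50\right) + 33\right) = \left(-33\right) \left(- \frac{1}{114}\right) \left(-10 + 33\right) = \frac{11}{38} \cdot 23 = \frac{253}{38}$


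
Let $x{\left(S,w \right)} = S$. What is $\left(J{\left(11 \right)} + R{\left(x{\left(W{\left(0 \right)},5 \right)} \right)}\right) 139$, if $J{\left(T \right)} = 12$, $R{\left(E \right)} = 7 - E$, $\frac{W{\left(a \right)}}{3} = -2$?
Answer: $3475$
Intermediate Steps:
$W{\left(a \right)} = -6$ ($W{\left(a \right)} = 3 \left(-2\right) = -6$)
$\left(J{\left(11 \right)} + R{\left(x{\left(W{\left(0 \right)},5 \right)} \right)}\right) 139 = \left(12 + \left(7 - -6\right)\right) 139 = \left(12 + \left(7 + 6\right)\right) 139 = \left(12 + 13\right) 139 = 25 \cdot 139 = 3475$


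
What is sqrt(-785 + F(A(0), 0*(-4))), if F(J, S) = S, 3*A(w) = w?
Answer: I*sqrt(785) ≈ 28.018*I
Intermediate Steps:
A(w) = w/3
sqrt(-785 + F(A(0), 0*(-4))) = sqrt(-785 + 0*(-4)) = sqrt(-785 + 0) = sqrt(-785) = I*sqrt(785)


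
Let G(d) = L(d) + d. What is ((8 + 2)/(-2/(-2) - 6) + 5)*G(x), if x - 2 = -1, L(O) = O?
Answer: 6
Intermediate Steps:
x = 1 (x = 2 - 1 = 1)
G(d) = 2*d (G(d) = d + d = 2*d)
((8 + 2)/(-2/(-2) - 6) + 5)*G(x) = ((8 + 2)/(-2/(-2) - 6) + 5)*(2*1) = (10/(-2*(-½) - 6) + 5)*2 = (10/(1 - 6) + 5)*2 = (10/(-5) + 5)*2 = (10*(-⅕) + 5)*2 = (-2 + 5)*2 = 3*2 = 6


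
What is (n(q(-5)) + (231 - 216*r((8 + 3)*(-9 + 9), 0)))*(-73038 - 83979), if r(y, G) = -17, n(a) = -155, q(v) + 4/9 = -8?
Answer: -588499716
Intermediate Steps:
q(v) = -76/9 (q(v) = -4/9 - 8 = -76/9)
(n(q(-5)) + (231 - 216*r((8 + 3)*(-9 + 9), 0)))*(-73038 - 83979) = (-155 + (231 - 216*(-17)))*(-73038 - 83979) = (-155 + (231 + 3672))*(-157017) = (-155 + 3903)*(-157017) = 3748*(-157017) = -588499716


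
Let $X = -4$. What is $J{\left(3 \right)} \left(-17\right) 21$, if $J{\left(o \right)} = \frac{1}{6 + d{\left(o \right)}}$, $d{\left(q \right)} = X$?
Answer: $- \frac{357}{2} \approx -178.5$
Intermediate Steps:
$d{\left(q \right)} = -4$
$J{\left(o \right)} = \frac{1}{2}$ ($J{\left(o \right)} = \frac{1}{6 - 4} = \frac{1}{2}$)
$J{\left(3 \right)} \left(-17\right) 21 = \frac{1}{2} \left(-17\right) 21 = \left(- \frac{17}{2}\right) 21 = - \frac{357}{2}$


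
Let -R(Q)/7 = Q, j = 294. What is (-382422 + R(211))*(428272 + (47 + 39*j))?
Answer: -168833021715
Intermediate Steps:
R(Q) = -7*Q
(-382422 + R(211))*(428272 + (47 + 39*j)) = (-382422 - 7*211)*(428272 + (47 + 39*294)) = (-382422 - 1477)*(428272 + (47 + 11466)) = -383899*(428272 + 11513) = -383899*439785 = -168833021715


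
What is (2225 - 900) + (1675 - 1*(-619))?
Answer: 3619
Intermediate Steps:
(2225 - 900) + (1675 - 1*(-619)) = 1325 + (1675 + 619) = 1325 + 2294 = 3619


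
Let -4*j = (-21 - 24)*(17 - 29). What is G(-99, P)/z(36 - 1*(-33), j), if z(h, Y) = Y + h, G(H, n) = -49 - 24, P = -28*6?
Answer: 73/66 ≈ 1.1061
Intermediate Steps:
j = -135 (j = -(-21 - 24)*(17 - 29)/4 = -(-45)*(-12)/4 = -1/4*540 = -135)
P = -168
G(H, n) = -73
G(-99, P)/z(36 - 1*(-33), j) = -73/(-135 + (36 - 1*(-33))) = -73/(-135 + (36 + 33)) = -73/(-135 + 69) = -73/(-66) = -73*(-1/66) = 73/66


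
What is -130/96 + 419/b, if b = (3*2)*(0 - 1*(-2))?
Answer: 537/16 ≈ 33.563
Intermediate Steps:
b = 12 (b = 6*(0 + 2) = 6*2 = 12)
-130/96 + 419/b = -130/96 + 419/12 = -130*1/96 + 419*(1/12) = -65/48 + 419/12 = 537/16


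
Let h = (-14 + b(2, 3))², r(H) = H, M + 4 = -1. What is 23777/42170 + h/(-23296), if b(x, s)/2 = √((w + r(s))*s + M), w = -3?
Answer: 17077721/30699760 + I*√5/416 ≈ 0.55628 + 0.0053752*I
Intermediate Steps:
M = -5 (M = -4 - 1 = -5)
b(x, s) = 2*√(-5 + s*(-3 + s)) (b(x, s) = 2*√((-3 + s)*s - 5) = 2*√(s*(-3 + s) - 5) = 2*√(-5 + s*(-3 + s)))
h = (-14 + 2*I*√5)² (h = (-14 + 2*√(-5 + 3² - 3*3))² = (-14 + 2*√(-5 + 9 - 9))² = (-14 + 2*√(-5))² = (-14 + 2*(I*√5))² = (-14 + 2*I*√5)² ≈ 176.0 - 125.22*I)
23777/42170 + h/(-23296) = 23777/42170 + (176 - 56*I*√5)/(-23296) = 23777*(1/42170) + (176 - 56*I*√5)*(-1/23296) = 23777/42170 + (-11/1456 + I*√5/416) = 17077721/30699760 + I*√5/416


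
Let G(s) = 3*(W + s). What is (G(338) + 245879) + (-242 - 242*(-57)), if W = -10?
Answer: 260415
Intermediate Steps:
G(s) = -30 + 3*s (G(s) = 3*(-10 + s) = -30 + 3*s)
(G(338) + 245879) + (-242 - 242*(-57)) = ((-30 + 3*338) + 245879) + (-242 - 242*(-57)) = ((-30 + 1014) + 245879) + (-242 + 13794) = (984 + 245879) + 13552 = 246863 + 13552 = 260415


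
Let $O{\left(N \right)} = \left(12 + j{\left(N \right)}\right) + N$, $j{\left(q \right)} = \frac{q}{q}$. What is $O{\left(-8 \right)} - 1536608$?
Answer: $-1536603$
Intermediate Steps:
$j{\left(q \right)} = 1$
$O{\left(N \right)} = 13 + N$ ($O{\left(N \right)} = \left(12 + 1\right) + N = 13 + N$)
$O{\left(-8 \right)} - 1536608 = \left(13 - 8\right) - 1536608 = 5 - 1536608 = -1536603$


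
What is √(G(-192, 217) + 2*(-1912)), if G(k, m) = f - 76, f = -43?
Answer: I*√3943 ≈ 62.793*I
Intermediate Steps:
G(k, m) = -119 (G(k, m) = -43 - 76 = -119)
√(G(-192, 217) + 2*(-1912)) = √(-119 + 2*(-1912)) = √(-119 - 3824) = √(-3943) = I*√3943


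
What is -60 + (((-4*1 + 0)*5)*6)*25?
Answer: -3060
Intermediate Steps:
-60 + (((-4*1 + 0)*5)*6)*25 = -60 + (((-4 + 0)*5)*6)*25 = -60 + (-4*5*6)*25 = -60 - 20*6*25 = -60 - 120*25 = -60 - 3000 = -3060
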